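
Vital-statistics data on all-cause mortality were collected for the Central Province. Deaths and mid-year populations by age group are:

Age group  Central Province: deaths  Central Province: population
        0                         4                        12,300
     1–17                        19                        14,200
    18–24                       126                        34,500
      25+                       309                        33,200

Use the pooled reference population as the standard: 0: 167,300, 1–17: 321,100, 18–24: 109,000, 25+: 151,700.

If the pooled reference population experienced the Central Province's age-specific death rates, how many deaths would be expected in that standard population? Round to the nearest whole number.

2294

Age-specific rates per 100,000 for the Central Province: 32.52, 133.80, 365.22, 930.72.
Expected deaths = Σ (standard pop × age-specific rate ÷ 100,000)
= 167,300×32.52/100,000 + 321,100×133.80/100,000 + 109,000×365.22/100,000 + 151,700×930.72/100,000
= 54.41 + 429.64 + 398.09 + 1411.91 = 2294.04.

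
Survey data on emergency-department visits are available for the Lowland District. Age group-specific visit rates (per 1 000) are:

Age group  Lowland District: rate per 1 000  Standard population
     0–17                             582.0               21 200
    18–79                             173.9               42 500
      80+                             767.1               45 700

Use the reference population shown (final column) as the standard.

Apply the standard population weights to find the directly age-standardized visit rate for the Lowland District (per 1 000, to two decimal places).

Standard total = 109 400; weights = 0.1938, 0.3885, 0.4177.
Standardized rate: 0.1938×582.0 + 0.3885×173.9 + 0.4177×767.1 = 500.7826 per 1 000.

500.78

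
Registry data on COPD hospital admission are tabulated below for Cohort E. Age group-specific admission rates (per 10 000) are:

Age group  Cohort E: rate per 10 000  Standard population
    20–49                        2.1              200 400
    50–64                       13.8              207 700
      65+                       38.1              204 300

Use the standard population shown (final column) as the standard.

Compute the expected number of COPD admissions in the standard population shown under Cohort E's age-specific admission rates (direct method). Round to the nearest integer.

Expected COPD admissions = Σ (standard pop × age-specific rate ÷ 10 000)
= 200 400×2.1/10 000 + 207 700×13.8/10 000 + 204 300×38.1/10 000
= 42.08 + 286.63 + 778.38 = 1107.09.

1107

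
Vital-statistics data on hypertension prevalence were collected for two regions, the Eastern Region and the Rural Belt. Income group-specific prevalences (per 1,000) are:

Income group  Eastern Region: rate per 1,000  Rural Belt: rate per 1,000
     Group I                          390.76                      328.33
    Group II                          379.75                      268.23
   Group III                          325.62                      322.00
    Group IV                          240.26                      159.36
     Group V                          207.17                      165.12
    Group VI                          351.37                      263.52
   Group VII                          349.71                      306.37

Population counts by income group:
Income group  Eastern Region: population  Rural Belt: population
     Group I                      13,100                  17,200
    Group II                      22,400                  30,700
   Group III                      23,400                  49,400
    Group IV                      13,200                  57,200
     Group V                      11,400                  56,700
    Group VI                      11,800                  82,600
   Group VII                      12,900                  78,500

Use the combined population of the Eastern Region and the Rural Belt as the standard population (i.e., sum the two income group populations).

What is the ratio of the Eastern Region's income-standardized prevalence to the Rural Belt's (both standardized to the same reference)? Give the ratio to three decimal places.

1.235

Combined standard total = 480,500; weights = 0.0631, 0.1105, 0.1515, 0.1465, 0.1417, 0.1965, 0.1902.
The Eastern Region: 0.0631×390.76 + 0.1105×379.75 + 0.1515×325.62 + 0.1465×240.26 + 0.1417×207.17 + 0.1965×351.37 + 0.1902×349.71 = 316.0568 per 1,000.
The Rural Belt: 0.0631×328.33 + 0.1105×268.23 + 0.1515×322.00 + 0.1465×159.36 + 0.1417×165.12 + 0.1965×263.52 + 0.1902×306.37 = 255.9316 per 1,000.
Ratio = 316.0568 ÷ 255.9316 = 1.23493.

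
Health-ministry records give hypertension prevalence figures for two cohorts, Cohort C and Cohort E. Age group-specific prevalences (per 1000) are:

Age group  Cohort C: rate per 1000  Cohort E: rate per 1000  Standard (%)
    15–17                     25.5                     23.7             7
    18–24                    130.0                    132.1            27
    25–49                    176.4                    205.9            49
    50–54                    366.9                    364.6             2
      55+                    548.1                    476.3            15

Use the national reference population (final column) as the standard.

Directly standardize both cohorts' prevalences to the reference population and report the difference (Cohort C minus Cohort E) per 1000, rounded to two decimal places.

Standard weights: 0.07, 0.27, 0.49, 0.02, 0.15.
Cohort C: 0.0700×25.5 + 0.2700×130.0 + 0.4900×176.4 + 0.0200×366.9 + 0.1500×548.1 = 212.8740 per 1000.
Cohort E: 0.0700×23.7 + 0.2700×132.1 + 0.4900×205.9 + 0.0200×364.6 + 0.1500×476.3 = 216.9540 per 1000.
Difference = 212.8740 − 216.9540 = -4.0800.

-4.08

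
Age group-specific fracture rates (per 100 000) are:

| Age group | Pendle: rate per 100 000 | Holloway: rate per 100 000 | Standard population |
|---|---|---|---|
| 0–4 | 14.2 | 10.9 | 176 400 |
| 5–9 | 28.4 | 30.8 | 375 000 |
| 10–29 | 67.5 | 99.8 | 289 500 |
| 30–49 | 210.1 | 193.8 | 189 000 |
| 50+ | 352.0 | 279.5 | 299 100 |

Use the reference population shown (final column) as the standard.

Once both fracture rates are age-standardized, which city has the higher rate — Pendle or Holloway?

Pendle

Standard total = 1 329 000; weights = 0.1327, 0.2822, 0.2178, 0.1422, 0.2251.
Pendle: 0.1327×14.2 + 0.2822×28.4 + 0.2178×67.5 + 0.1422×210.1 + 0.2251×352.0 = 133.7007 per 100 000.
Holloway: 0.1327×10.9 + 0.2822×30.8 + 0.2178×99.8 + 0.1422×193.8 + 0.2251×279.5 = 122.3412 per 100 000.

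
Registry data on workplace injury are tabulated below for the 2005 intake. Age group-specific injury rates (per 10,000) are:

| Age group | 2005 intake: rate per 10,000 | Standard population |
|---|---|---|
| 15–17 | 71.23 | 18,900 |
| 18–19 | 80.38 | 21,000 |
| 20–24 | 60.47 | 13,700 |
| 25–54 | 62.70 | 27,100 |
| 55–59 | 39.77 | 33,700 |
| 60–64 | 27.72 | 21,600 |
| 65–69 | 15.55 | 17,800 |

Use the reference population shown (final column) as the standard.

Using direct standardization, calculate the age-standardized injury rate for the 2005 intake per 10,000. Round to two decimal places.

Standard total = 153,800; weights = 0.1229, 0.1365, 0.0891, 0.1762, 0.2191, 0.1404, 0.1157.
Standardized rate: 0.1229×71.23 + 0.1365×80.38 + 0.0891×60.47 + 0.1762×62.70 + 0.2191×39.77 + 0.1404×27.72 + 0.1157×15.55 = 50.5697 per 10,000.

50.57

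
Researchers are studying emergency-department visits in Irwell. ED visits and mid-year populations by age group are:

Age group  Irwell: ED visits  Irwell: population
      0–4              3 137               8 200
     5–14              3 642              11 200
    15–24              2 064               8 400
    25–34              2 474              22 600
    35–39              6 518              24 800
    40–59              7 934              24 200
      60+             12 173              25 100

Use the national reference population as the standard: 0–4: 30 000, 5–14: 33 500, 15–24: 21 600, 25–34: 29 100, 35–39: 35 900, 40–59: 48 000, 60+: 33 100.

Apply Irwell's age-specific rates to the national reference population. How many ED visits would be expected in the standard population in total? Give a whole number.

72088

Age-specific rates per 1 000 for Irwell: 382.561, 325.179, 245.714, 109.469, 262.823, 327.851, 484.980.
Expected ED visits = Σ (standard pop × age-specific rate ÷ 1 000)
= 30 000×382.561/1 000 + 33 500×325.179/1 000 + 21 600×245.714/1 000 + 29 100×109.469/1 000 + 35 900×262.823/1 000 + 48 000×327.851/1 000 + 33 100×484.980/1 000
= 11476.83 + 10893.48 + 5307.43 + 3185.55 + 9435.33 + 15736.86 + 16052.84 = 72088.32.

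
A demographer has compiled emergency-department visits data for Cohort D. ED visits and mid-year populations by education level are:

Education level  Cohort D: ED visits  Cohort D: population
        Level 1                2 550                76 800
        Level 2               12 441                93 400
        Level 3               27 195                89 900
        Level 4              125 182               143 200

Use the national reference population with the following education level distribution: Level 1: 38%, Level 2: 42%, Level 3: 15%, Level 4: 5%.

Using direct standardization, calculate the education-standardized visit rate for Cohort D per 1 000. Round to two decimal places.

157.65

Education-specific rates per 1 000 for Cohort D: 33.203, 133.201, 302.503, 874.176.
Standard weights: 0.38, 0.42, 0.15, 0.05.
Standardized rate: 0.3800×33.203 + 0.4200×133.201 + 0.1500×302.503 + 0.0500×874.176 = 157.6459 per 1 000.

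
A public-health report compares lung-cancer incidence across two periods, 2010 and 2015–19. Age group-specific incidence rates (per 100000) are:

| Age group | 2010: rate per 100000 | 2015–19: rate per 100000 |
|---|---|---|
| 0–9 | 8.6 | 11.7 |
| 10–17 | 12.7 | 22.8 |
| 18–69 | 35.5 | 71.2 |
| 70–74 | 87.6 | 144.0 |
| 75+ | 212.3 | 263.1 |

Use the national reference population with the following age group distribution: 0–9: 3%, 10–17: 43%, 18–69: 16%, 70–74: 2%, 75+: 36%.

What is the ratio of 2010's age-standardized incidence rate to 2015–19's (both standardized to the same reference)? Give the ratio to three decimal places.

Standard weights: 0.03, 0.43, 0.16, 0.02, 0.36.
2010: 0.0300×8.6 + 0.4300×12.7 + 0.1600×35.5 + 0.0200×87.6 + 0.3600×212.3 = 89.5790 per 100000.
2015–19: 0.0300×11.7 + 0.4300×22.8 + 0.1600×71.2 + 0.0200×144.0 + 0.3600×263.1 = 119.1430 per 100000.
Ratio = 89.5790 ÷ 119.1430 = 0.75186.

0.752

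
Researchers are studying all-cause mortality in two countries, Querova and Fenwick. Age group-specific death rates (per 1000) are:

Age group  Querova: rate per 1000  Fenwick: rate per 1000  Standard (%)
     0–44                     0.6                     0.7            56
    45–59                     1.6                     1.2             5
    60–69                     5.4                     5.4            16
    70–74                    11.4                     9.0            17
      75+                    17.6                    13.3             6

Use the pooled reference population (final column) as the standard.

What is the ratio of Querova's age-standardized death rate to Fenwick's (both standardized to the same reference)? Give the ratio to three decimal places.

Standard weights: 0.56, 0.05, 0.16, 0.17, 0.06.
Querova: 0.5600×0.6 + 0.0500×1.6 + 0.1600×5.4 + 0.1700×11.4 + 0.0600×17.6 = 4.2740 per 1000.
Fenwick: 0.5600×0.7 + 0.0500×1.2 + 0.1600×5.4 + 0.1700×9.0 + 0.0600×13.3 = 3.6440 per 1000.
Ratio = 4.2740 ÷ 3.6440 = 1.17289.

1.173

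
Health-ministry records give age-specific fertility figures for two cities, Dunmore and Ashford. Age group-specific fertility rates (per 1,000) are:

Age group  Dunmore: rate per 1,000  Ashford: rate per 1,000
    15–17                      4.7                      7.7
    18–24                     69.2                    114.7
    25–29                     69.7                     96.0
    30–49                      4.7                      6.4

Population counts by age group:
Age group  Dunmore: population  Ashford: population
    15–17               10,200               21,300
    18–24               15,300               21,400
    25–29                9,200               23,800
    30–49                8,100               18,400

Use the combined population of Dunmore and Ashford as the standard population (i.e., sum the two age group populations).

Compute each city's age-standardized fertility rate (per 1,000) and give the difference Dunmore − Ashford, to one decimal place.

-21.0

Combined standard total = 127,700; weights = 0.2467, 0.2874, 0.2584, 0.2075.
Dunmore: 0.2467×4.7 + 0.2874×69.2 + 0.2584×69.7 + 0.2075×4.7 = 40.0340 per 1,000.
Ashford: 0.2467×7.7 + 0.2874×114.7 + 0.2584×96.0 + 0.2075×6.4 = 60.9995 per 1,000.
Difference = 40.0340 − 60.9995 = -20.9655.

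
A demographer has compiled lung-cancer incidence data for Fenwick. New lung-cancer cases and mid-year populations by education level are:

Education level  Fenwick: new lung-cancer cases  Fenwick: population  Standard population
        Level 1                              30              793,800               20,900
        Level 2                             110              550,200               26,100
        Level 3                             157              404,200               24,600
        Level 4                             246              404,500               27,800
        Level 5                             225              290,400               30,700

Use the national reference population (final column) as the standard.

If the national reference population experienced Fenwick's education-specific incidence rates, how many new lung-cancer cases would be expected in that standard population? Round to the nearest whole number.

Education-specific rates per 100,000 for Fenwick: 3.78, 19.99, 38.84, 60.82, 77.48.
Expected new lung-cancer cases = Σ (standard pop × education-specific rate ÷ 100,000)
= 20,900×3.78/100,000 + 26,100×19.99/100,000 + 24,600×38.84/100,000 + 27,800×60.82/100,000 + 30,700×77.48/100,000
= 0.79 + 5.22 + 9.56 + 16.91 + 23.79 = 56.26.

56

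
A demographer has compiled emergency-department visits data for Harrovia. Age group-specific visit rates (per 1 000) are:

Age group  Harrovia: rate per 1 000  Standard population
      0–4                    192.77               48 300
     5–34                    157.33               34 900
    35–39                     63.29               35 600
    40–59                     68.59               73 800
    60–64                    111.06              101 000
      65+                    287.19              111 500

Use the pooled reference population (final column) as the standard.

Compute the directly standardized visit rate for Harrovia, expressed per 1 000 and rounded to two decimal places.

161.33

Standard total = 405 100; weights = 0.1192, 0.0862, 0.0879, 0.1822, 0.2493, 0.2752.
Standardized rate: 0.1192×192.77 + 0.0862×157.33 + 0.0879×63.29 + 0.1822×68.59 + 0.2493×111.06 + 0.2752×287.19 = 161.3316 per 1 000.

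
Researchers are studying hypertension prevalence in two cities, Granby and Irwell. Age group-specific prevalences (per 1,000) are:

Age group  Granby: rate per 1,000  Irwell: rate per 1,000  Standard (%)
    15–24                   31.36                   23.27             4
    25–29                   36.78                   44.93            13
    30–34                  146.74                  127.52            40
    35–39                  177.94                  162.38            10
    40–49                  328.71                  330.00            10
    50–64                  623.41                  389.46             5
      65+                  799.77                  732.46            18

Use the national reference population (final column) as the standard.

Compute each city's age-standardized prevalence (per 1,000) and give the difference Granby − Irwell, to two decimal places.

Standard weights: 0.04, 0.13, 0.40, 0.10, 0.10, 0.05, 0.18.
Granby: 0.0400×31.36 + 0.1300×36.78 + 0.4000×146.74 + 0.1000×177.94 + 0.1000×328.71 + 0.0500×623.41 + 0.1800×799.77 = 290.5259 per 1,000.
Irwell: 0.0400×23.27 + 0.1300×44.93 + 0.4000×127.52 + 0.1000×162.38 + 0.1000×330.00 + 0.0500×389.46 + 0.1800×732.46 = 258.3335 per 1,000.
Difference = 290.5259 − 258.3335 = 32.1924.

32.19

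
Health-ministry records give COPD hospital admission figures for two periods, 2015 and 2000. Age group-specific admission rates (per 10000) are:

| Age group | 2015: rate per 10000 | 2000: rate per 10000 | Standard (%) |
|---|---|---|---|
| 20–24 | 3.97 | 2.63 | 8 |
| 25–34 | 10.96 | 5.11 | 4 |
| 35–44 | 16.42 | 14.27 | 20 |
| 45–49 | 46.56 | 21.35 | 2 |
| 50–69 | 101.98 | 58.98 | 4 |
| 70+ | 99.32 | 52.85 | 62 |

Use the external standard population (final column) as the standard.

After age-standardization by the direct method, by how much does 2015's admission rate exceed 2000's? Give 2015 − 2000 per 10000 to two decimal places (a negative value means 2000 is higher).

Standard weights: 0.08, 0.04, 0.20, 0.02, 0.04, 0.62.
2015: 0.0800×3.97 + 0.0400×10.96 + 0.2000×16.42 + 0.0200×46.56 + 0.0400×101.98 + 0.6200×99.32 = 70.6288 per 10000.
2000: 0.0800×2.63 + 0.0400×5.11 + 0.2000×14.27 + 0.0200×21.35 + 0.0400×58.98 + 0.6200×52.85 = 38.8220 per 10000.
Difference = 70.6288 − 38.8220 = 31.8068.

31.81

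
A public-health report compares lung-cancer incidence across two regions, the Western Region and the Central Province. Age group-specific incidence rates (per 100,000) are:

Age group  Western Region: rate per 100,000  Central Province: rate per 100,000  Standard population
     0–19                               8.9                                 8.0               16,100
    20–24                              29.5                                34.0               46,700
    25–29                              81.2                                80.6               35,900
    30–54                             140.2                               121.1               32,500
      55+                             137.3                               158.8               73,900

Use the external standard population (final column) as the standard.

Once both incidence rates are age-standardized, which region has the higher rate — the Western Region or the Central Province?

Standard total = 205,100; weights = 0.0785, 0.2277, 0.1750, 0.1585, 0.3603.
The Western Region: 0.0785×8.9 + 0.2277×29.5 + 0.1750×81.2 + 0.1585×140.2 + 0.3603×137.3 = 93.3154 per 100,000.
The Central Province: 0.0785×8.0 + 0.2277×34.0 + 0.1750×80.6 + 0.1585×121.1 + 0.3603×158.8 = 98.8845 per 100,000.

Central Province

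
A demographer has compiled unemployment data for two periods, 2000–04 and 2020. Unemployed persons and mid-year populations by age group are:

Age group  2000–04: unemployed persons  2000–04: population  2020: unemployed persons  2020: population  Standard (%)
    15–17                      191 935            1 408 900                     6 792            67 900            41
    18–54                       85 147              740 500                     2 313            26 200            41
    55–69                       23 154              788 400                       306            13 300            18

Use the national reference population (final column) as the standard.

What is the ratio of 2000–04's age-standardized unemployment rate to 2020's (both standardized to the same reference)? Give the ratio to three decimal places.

1.331

Age-specific rates per 1 000 for 2000–04: 136.230, 114.986, 29.368.
For 2020: 100.029, 88.282, 23.008.
Standard weights: 0.41, 0.41, 0.18.
2000–04: 0.4100×136.230 + 0.4100×114.986 + 0.1800×29.368 = 108.2849 per 1 000.
2020: 0.4100×100.029 + 0.4100×88.282 + 0.1800×23.008 = 81.3492 per 1 000.
Ratio = 108.2849 ÷ 81.3492 = 1.33111.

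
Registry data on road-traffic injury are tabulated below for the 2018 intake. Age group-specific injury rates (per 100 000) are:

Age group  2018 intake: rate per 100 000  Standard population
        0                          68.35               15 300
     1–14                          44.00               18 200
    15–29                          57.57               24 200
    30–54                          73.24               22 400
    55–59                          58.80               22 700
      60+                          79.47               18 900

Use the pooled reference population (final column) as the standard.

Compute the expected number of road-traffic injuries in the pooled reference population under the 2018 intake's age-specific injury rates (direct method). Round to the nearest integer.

77

Expected road-traffic injuries = Σ (standard pop × age-specific rate ÷ 100 000)
= 15 300×68.35/100 000 + 18 200×44.00/100 000 + 24 200×57.57/100 000 + 22 400×73.24/100 000 + 22 700×58.80/100 000 + 18 900×79.47/100 000
= 10.46 + 8.01 + 13.93 + 16.41 + 13.35 + 15.02 = 77.17.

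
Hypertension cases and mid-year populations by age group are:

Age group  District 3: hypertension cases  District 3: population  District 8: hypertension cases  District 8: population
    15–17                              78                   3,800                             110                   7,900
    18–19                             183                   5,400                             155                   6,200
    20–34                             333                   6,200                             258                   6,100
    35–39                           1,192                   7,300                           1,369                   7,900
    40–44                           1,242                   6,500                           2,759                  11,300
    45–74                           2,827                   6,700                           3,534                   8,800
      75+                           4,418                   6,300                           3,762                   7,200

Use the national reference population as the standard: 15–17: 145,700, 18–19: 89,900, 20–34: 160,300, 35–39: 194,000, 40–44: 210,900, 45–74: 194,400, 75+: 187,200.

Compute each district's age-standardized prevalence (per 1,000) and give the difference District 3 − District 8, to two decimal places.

Age-specific rates per 1,000 for District 3: 20.526, 33.889, 53.710, 163.288, 191.077, 421.940, 701.270.
For District 8: 13.924, 25.000, 42.295, 173.291, 244.159, 401.591, 522.500.
Standard total = 1,182,400; weights = 0.1232, 0.0760, 0.1356, 0.1641, 0.1784, 0.1644, 0.1583.
District 3: 0.1232×20.526 + 0.0760×33.889 + 0.1356×53.710 + 0.1641×163.288 + 0.1784×191.077 + 0.1644×421.940 + 0.1583×701.270 = 253.6585 per 1,000.
District 8: 0.1232×13.924 + 0.0760×25.000 + 0.1356×42.295 + 0.1641×173.291 + 0.1784×244.159 + 0.1644×401.591 + 0.1583×522.500 = 230.0821 per 1,000.
Difference = 253.6585 − 230.0821 = 23.5764.

23.58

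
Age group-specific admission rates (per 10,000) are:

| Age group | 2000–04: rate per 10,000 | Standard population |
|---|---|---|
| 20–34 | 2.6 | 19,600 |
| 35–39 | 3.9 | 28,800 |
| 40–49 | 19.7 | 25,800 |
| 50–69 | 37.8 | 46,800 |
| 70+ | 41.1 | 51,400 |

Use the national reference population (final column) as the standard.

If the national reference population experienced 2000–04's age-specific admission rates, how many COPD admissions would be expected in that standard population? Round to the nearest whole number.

455

Expected COPD admissions = Σ (standard pop × age-specific rate ÷ 10,000)
= 19,600×2.6/10,000 + 28,800×3.9/10,000 + 25,800×19.7/10,000 + 46,800×37.8/10,000 + 51,400×41.1/10,000
= 5.10 + 11.23 + 50.83 + 176.90 + 211.25 = 455.31.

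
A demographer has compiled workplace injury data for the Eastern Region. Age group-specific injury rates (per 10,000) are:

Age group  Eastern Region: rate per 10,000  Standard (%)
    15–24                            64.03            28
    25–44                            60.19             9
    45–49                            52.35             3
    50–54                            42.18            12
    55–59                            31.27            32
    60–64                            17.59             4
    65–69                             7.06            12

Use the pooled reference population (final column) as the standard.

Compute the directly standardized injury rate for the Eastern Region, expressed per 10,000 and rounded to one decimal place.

41.5

Standard weights: 0.28, 0.09, 0.03, 0.12, 0.32, 0.04, 0.12.
Standardized rate: 0.2800×64.03 + 0.0900×60.19 + 0.0300×52.35 + 0.1200×42.18 + 0.3200×31.27 + 0.0400×17.59 + 0.1200×7.06 = 41.5348 per 10,000.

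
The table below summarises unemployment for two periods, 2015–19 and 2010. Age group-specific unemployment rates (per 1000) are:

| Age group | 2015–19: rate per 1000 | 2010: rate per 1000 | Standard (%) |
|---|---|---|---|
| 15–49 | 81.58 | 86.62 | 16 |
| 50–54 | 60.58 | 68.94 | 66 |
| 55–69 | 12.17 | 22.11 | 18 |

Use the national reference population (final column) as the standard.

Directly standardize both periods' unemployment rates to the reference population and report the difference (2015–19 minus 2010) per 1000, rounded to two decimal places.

Standard weights: 0.16, 0.66, 0.18.
2015–19: 0.1600×81.58 + 0.6600×60.58 + 0.1800×12.17 = 55.2262 per 1000.
2010: 0.1600×86.62 + 0.6600×68.94 + 0.1800×22.11 = 63.3394 per 1000.
Difference = 55.2262 − 63.3394 = -8.1132.

-8.11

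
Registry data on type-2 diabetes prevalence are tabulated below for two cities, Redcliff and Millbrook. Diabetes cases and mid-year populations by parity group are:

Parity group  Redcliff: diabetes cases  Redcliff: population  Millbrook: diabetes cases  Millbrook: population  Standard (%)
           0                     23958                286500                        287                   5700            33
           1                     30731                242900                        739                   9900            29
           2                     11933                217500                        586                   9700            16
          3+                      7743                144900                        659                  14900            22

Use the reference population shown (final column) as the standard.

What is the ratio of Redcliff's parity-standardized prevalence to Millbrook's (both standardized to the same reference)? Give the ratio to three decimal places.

1.471

Parity-specific rates per 1000 for Redcliff: 83.623, 126.517, 54.864, 53.437.
For Millbrook: 50.351, 74.646, 60.412, 44.228.
Standard weights: 0.33, 0.29, 0.16, 0.22.
Redcliff: 0.3300×83.623 + 0.2900×126.517 + 0.1600×54.864 + 0.2200×53.437 = 84.8200 per 1000.
Millbrook: 0.3300×50.351 + 0.2900×74.646 + 0.1600×60.412 + 0.2200×44.228 = 57.6594 per 1000.
Ratio = 84.8200 ÷ 57.6594 = 1.47105.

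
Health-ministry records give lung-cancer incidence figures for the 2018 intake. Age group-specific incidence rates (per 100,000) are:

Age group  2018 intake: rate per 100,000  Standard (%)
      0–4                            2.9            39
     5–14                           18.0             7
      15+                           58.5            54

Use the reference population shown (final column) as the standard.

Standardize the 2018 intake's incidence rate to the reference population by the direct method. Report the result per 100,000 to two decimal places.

33.98

Standard weights: 0.39, 0.07, 0.54.
Standardized rate: 0.3900×2.9 + 0.0700×18.0 + 0.5400×58.5 = 33.9810 per 100,000.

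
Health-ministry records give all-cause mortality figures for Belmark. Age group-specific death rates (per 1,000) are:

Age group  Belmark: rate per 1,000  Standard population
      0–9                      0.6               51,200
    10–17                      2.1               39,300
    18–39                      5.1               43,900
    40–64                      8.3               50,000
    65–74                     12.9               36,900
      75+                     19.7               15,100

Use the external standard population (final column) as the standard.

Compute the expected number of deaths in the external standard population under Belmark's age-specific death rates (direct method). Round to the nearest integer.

Expected deaths = Σ (standard pop × age-specific rate ÷ 1,000)
= 51,200×0.6/1,000 + 39,300×2.1/1,000 + 43,900×5.1/1,000 + 50,000×8.3/1,000 + 36,900×12.9/1,000 + 15,100×19.7/1,000
= 30.72 + 82.53 + 223.89 + 415.00 + 476.01 + 297.47 = 1525.62.

1526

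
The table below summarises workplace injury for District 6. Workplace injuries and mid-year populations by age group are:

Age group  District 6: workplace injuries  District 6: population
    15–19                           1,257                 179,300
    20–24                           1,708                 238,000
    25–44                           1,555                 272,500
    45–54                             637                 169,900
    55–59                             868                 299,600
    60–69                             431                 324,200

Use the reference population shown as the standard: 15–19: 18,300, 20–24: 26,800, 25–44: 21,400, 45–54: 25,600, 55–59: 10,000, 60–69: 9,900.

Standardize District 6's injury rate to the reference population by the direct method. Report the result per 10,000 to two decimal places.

Age-specific rates per 10,000 for District 6: 70.11, 71.76, 57.06, 37.49, 28.97, 13.29.
Standard total = 112,000; weights = 0.1634, 0.2393, 0.1911, 0.2286, 0.0893, 0.0884.
Standardized rate: 0.1634×70.11 + 0.2393×71.76 + 0.1911×57.06 + 0.2286×37.49 + 0.0893×28.97 + 0.0884×13.29 = 51.8621 per 10,000.

51.86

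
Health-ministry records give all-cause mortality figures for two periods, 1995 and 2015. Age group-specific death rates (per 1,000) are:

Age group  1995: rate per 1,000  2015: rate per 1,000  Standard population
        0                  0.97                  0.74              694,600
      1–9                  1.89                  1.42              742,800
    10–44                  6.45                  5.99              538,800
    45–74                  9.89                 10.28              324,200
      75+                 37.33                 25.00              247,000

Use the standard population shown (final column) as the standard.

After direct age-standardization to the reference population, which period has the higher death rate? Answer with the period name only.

1995

Standard total = 2,547,400; weights = 0.2727, 0.2916, 0.2115, 0.1273, 0.0970.
1995: 0.2727×0.97 + 0.2916×1.89 + 0.2115×6.45 + 0.1273×9.89 + 0.0970×37.33 = 7.0581 per 1,000.
2015: 0.2727×0.74 + 0.2916×1.42 + 0.2115×5.99 + 0.1273×10.28 + 0.0970×25.00 = 5.6151 per 1,000.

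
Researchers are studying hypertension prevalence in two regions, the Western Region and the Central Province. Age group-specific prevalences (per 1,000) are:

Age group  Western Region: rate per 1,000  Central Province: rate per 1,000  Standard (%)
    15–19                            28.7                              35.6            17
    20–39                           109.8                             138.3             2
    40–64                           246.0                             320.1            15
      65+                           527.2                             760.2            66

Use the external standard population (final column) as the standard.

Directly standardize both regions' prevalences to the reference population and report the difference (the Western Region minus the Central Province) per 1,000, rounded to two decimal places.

Standard weights: 0.17, 0.02, 0.15, 0.66.
The Western Region: 0.1700×28.7 + 0.0200×109.8 + 0.1500×246.0 + 0.6600×527.2 = 391.9270 per 1,000.
The Central Province: 0.1700×35.6 + 0.0200×138.3 + 0.1500×320.1 + 0.6600×760.2 = 558.5650 per 1,000.
Difference = 391.9270 − 558.5650 = -166.6380.

-166.64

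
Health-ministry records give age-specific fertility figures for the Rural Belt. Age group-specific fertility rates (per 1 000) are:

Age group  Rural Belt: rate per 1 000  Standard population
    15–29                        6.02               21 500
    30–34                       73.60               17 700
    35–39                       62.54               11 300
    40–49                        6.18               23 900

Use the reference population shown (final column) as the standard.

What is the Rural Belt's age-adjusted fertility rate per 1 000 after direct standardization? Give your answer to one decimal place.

Standard total = 74 400; weights = 0.2890, 0.2379, 0.1519, 0.3212.
Standardized rate: 0.2890×6.02 + 0.2379×73.60 + 0.1519×62.54 + 0.3212×6.18 = 30.7333 per 1 000.

30.7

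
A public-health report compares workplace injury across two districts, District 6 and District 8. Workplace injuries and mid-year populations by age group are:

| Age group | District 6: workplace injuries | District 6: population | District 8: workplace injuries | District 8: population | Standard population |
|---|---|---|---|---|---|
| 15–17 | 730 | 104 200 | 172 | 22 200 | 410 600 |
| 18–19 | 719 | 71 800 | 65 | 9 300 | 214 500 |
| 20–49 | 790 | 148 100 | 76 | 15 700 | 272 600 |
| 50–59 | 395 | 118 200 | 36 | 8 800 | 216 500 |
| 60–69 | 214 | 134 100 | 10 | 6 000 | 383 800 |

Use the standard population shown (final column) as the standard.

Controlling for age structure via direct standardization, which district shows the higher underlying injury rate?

Age-specific rates per 10 000 for District 6: 70.06, 100.14, 53.34, 33.42, 15.96.
For District 8: 77.48, 69.89, 48.41, 40.91, 16.67.
Standard total = 1 498 000; weights = 0.2741, 0.1432, 0.1820, 0.1445, 0.2562.
District 6: 0.2741×70.06 + 0.1432×100.14 + 0.1820×53.34 + 0.1445×33.42 + 0.2562×15.96 = 52.1672 per 10 000.
District 8: 0.2741×77.48 + 0.1432×69.89 + 0.1820×48.41 + 0.1445×40.91 + 0.2562×16.67 = 50.2360 per 10 000.
The crude rates (49.41 vs 57.90) would put District 8 higher, but that reflects its age composition; once standardized to a common age structure, District 6 has the higher underlying rate.

District 6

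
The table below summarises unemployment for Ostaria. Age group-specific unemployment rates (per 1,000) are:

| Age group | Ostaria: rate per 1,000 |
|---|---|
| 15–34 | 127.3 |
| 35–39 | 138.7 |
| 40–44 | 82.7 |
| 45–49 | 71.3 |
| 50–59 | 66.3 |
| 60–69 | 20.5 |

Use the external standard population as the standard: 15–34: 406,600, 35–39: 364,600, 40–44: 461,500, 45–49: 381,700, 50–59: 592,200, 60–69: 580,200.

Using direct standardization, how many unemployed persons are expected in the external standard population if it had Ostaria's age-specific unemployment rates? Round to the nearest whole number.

Expected unemployed persons = Σ (standard pop × age-specific rate ÷ 1,000)
= 406,600×127.3/1,000 + 364,600×138.7/1,000 + 461,500×82.7/1,000 + 381,700×71.3/1,000 + 592,200×66.3/1,000 + 580,200×20.5/1,000
= 51760.18 + 50570.02 + 38166.05 + 27215.21 + 39262.86 + 11894.10 = 218868.42.

218868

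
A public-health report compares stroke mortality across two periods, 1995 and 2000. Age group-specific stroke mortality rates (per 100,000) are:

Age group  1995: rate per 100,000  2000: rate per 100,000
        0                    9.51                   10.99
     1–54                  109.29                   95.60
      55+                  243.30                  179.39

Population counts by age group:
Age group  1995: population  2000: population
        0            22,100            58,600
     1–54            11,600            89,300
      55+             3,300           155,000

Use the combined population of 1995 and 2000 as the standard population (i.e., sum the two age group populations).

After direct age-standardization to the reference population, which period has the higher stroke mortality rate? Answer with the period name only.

Combined standard total = 339,900; weights = 0.2374, 0.2969, 0.4657.
1995: 0.2374×9.51 + 0.2969×109.29 + 0.4657×243.30 = 148.0118 per 100,000.
2000: 0.2374×10.99 + 0.2969×95.60 + 0.4657×179.39 = 114.5348 per 100,000.
The crude rates (61.64 vs 122.11) would put 2000 higher, but that reflects its age composition; once standardized to a common age structure, 1995 has the higher underlying rate.

1995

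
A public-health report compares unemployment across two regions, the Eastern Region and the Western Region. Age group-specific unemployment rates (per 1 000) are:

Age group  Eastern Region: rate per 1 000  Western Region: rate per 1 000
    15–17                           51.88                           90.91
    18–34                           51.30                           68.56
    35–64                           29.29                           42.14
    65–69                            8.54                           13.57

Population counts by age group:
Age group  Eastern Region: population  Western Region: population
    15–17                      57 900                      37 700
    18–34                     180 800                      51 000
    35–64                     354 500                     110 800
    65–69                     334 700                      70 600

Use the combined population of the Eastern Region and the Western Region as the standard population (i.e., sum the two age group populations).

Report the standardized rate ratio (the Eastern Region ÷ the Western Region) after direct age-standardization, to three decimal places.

Combined standard total = 1 198 000; weights = 0.0798, 0.1935, 0.3884, 0.3383.
The Eastern Region: 0.0798×51.88 + 0.1935×51.30 + 0.3884×29.29 + 0.3383×8.54 = 28.3314 per 1 000.
The Western Region: 0.0798×90.91 + 0.1935×68.56 + 0.3884×42.14 + 0.3383×13.57 = 41.4782 per 1 000.
Ratio = 28.3314 ÷ 41.4782 = 0.68304.

0.683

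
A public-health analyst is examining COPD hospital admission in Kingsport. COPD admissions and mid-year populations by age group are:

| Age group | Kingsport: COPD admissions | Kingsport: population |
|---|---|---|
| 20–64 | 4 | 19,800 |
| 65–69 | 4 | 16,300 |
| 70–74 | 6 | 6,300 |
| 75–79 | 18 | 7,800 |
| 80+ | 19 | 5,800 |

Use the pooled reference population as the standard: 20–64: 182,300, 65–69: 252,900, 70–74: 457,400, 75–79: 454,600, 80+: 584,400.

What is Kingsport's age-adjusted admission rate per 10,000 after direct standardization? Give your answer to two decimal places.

18.11

Age-specific rates per 10,000 for Kingsport: 2.02, 2.45, 9.52, 23.08, 32.76.
Standard total = 1,931,600; weights = 0.0944, 0.1309, 0.2368, 0.2353, 0.3025.
Standardized rate: 0.0944×2.02 + 0.1309×2.45 + 0.2368×9.52 + 0.2353×23.08 + 0.3025×32.76 = 18.1093 per 10,000.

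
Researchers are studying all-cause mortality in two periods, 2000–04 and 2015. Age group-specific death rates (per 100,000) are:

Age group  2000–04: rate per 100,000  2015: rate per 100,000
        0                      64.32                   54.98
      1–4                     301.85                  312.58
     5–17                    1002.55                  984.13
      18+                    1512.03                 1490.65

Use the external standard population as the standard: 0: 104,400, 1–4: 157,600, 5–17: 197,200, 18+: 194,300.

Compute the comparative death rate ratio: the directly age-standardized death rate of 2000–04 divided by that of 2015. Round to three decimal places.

1.013

Standard total = 653,500; weights = 0.1598, 0.2412, 0.3018, 0.2973.
2000–04: 0.1598×64.32 + 0.2412×301.85 + 0.3018×1002.55 + 0.2973×1512.03 = 835.1597 per 100,000.
2015: 0.1598×54.98 + 0.2412×312.58 + 0.3018×984.13 + 0.2973×1490.65 = 824.3401 per 100,000.
Ratio = 835.1597 ÷ 824.3401 = 1.01313.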